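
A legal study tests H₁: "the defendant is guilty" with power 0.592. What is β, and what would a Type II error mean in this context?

β = 1 - power = 1 - 0.592 = 0.408. A Type II error is failing to reject H₀ when H₀ is false (false negative) — here, failing to conclude that the defendant is guilty when in fact it is true. Consequence: acquitting a guilty person.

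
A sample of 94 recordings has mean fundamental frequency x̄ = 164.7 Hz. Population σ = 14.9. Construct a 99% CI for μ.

CI = x̄ ± z*(σ/√n) = 164.7 ± 2.576(14.9/√94) = 164.7 ± 3.96 = (160.74, 168.66)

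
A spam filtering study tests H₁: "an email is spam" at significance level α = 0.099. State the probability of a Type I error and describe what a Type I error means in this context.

P(Type I error) = α = 0.099. A Type I error is rejecting H₀ when H₀ is actually true (false positive) — here, concluding that an email is spam when in fact this is not the case. Consequence: a legitimate email is sent to the spam folder and the user misses it.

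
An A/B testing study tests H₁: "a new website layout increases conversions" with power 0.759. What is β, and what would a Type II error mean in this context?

β = 1 - power = 1 - 0.759 = 0.241. A Type II error is failing to reject H₀ when H₀ is false (false negative) — here, failing to conclude that a new website layout increases conversions when in fact it is true. Consequence: discarding a layout that would have improved conversions — lost revenue.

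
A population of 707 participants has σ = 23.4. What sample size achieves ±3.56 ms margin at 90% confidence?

Without FPC: n₀ = (1.645×23.4/3.56)² = 116.913. With FPC: n = n₀N/(n₀+N-1) = 100.4 → n = 101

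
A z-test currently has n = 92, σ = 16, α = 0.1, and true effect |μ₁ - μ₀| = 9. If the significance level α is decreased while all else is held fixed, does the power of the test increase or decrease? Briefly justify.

Power decreases: a smaller α raises the critical value, so less of the H₁ sampling distribution falls in the rejection region.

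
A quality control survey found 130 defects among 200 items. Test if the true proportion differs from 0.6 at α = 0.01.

p̂ = 0.65, p₀ = 0.6. z = (p̂ - p₀)/√(p₀(1-p₀)/n) = 1.443. Critical: ±2.576. Fail to reject H₀.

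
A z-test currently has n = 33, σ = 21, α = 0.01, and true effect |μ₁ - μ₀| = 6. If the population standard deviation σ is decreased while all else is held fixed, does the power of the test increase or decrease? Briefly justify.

Power increases: a smaller σ shrinks the standard error σ/√n, moving the sampling distribution under H₁ further from the critical value.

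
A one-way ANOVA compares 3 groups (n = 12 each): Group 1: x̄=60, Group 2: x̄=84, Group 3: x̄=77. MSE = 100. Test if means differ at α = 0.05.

Grand mean = 73.67. SS_between = 3656.0, MS_between = 1828.0. F = 18.28, F_crit ≈ 3.285. Reject H₀.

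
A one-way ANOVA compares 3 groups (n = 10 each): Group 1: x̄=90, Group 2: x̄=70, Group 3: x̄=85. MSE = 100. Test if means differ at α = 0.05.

Grand mean = 81.67. SS_between = 2166.67, MS_between = 1083.33. F = 10.833, F_crit ≈ 3.354. Reject H₀.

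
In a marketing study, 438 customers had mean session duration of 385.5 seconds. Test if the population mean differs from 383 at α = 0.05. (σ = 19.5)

z = (x̄ - μ₀)/(σ/√n) = (385.5 - 383)/(19.5/√438) = 2.683. Critical value: ±1.96. Since |2.683| > 1.96, Reject H₀.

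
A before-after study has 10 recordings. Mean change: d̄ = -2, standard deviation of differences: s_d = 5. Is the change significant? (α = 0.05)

t = d̄/(s_d/√n) = -2/(5/√10) = -1.265. df = 9, critical t = ±2.262. Fail to reject H₀.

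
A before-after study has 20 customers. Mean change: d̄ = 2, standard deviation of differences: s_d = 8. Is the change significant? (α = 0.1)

t = d̄/(s_d/√n) = 2/(8/√20) = 1.118. df = 19, critical t = ±1.729. Fail to reject H₀.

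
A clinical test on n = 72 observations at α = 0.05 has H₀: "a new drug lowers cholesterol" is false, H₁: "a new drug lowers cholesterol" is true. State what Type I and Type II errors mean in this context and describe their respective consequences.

Type I (false positive): concluding that a new drug lowers cholesterol when it is not — approving an ineffective drug — patients take a useless medication and may skip effective alternatives. Type II (false negative): failing to conclude that a new drug lowers cholesterol when it is — shelving an effective drug — patients miss out on a treatment that would have helped. Which is costlier depends on domain priorities and is a judgement call rather than a statistical fact.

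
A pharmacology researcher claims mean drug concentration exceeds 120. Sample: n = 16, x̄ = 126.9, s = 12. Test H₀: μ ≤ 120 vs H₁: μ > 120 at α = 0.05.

t = (126.9 - 120)/(12/√16) = 2.3, df = 15. Critical t = 1.753. Reject H₀.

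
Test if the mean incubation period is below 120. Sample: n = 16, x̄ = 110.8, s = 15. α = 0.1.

t = (110.8 - 120)/(15/√16) = -2.453, df = 15. Critical t = -1.341. Reject H₀.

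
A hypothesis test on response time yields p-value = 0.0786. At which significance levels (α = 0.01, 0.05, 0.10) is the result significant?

p = 0.0786. Significant at: α = 0.1.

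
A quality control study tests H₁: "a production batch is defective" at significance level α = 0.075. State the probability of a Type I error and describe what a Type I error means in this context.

P(Type I error) = α = 0.075. A Type I error is rejecting H₀ when H₀ is actually true (false positive) — here, concluding that a production batch is defective when in fact this is not the case. Consequence: scrapping a good batch — wasted material and cost for no reason.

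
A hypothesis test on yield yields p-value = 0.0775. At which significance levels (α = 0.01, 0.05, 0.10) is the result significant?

p = 0.0775. Significant at: α = 0.1.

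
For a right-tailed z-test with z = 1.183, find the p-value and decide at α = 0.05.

p = P(Z > 1.183) = 1 - Φ(1.183) ≈ 0.1184. Since p ≥ 0.05, fail to reject H₀ (not significant) at α = 0.05.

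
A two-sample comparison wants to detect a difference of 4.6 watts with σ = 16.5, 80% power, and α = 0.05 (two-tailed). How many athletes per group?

n per group = 2(z_α/2 + z_β)²σ²/d² = 2×(1.96 + 0.84)²×16.5²/4.6² = 201.7 → n = 202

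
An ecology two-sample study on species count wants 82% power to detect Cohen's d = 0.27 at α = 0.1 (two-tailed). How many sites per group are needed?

z_{α/2} = 1.645, z_β = Φ⁻¹(0.82) = 0.915. For small effect (d = 0.27): n per group = 2(z_{α/2} + z_β)²/d² = 2(1.645 + 0.915)²/0.27² = 179.8 → 180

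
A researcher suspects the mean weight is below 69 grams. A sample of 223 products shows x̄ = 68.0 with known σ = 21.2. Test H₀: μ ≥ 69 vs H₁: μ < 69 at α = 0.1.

z = -0.704. Critical value: -1.28. Fail to reject H₀.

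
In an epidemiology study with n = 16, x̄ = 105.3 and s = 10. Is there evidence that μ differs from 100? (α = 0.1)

t = (x̄ - μ₀)/(s/√n) = (105.3 - 100)/(10/√16) = 2.12. df = 15, critical t = ±1.753. Reject H₀.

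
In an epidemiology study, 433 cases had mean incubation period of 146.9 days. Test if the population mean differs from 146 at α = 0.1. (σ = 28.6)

z = (x̄ - μ₀)/(σ/√n) = (146.9 - 146)/(28.6/√433) = 0.655. Critical value: ±1.645. Since |0.655| ≤ 1.645, Fail to reject H₀.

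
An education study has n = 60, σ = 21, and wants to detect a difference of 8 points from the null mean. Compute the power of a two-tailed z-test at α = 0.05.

SE = σ/√n = 21/√60 = 2.711. Non-centrality λ = d/SE = 8/2.711 = 2.951. Power ≈ Φ(λ - z_{α/2}) = Φ(2.951 - 1.96) = Φ(0.991) = 0.839.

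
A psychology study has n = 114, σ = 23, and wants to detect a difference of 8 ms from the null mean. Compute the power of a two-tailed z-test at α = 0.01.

SE = σ/√n = 23/√114 = 2.154. Non-centrality λ = d/SE = 8/2.154 = 3.714. Power ≈ Φ(λ - z_{α/2}) = Φ(3.714 - 2.576) = Φ(1.138) = 0.872.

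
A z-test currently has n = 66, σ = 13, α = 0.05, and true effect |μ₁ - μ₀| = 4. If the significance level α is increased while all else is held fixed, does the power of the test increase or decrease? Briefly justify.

Power increases: a larger α lowers the critical value, so more of the H₁ sampling distribution falls in the rejection region.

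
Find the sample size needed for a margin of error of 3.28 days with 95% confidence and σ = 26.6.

n = (z*σ/E)² = (1.96×26.6/3.28)² = 252.7 → n = 253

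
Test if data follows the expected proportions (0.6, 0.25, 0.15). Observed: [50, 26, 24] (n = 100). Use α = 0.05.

Expected: [60.0, 25.0, 15.0]. χ² = 7.107. df = 2, critical = 5.991. Reject H₀.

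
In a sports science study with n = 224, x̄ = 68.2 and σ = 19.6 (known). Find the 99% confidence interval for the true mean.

CI = x̄ ± z*(σ/√n) = 68.2 ± 2.576(19.6/√224) = 68.2 ± 3.37 = (64.83, 71.57)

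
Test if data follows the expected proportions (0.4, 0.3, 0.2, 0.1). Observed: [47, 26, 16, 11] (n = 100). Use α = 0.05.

Expected: [40.0, 30.0, 20.0, 10.0]. χ² = 2.658. df = 3, critical = 7.815. Fail to reject H₀.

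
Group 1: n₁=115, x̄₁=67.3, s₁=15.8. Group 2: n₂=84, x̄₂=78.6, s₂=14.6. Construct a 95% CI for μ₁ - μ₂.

Difference = -11.3. SE = √(15.8²/115 + 14.6²/84) = 2.17. CI = (-15.55, -7.05)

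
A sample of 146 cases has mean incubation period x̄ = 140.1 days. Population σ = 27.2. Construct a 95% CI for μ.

CI = x̄ ± z*(σ/√n) = 140.1 ± 1.96(27.2/√146) = 140.1 ± 4.41 = (135.69, 144.51)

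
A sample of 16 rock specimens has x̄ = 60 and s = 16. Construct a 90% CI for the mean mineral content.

CI = x̄ ± t*(s/√n) = 60 ± 1.753(16/√16) = (52.99, 67.01)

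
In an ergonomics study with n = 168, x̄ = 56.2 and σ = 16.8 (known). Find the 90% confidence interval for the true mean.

CI = x̄ ± z*(σ/√n) = 56.2 ± 1.645(16.8/√168) = 56.2 ± 2.13 = (54.07, 58.33)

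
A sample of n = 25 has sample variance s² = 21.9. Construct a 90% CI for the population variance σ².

df = 24. χ²_{0.05} = 36.415, χ²_{0.95} = 13.848. CI for σ² = ((n-1)s²/χ²_{α/2}, (n-1)s²/χ²_{1-α/2}) = (24·21.9/36.415, 24·21.9/13.848) = (14.43, 37.95)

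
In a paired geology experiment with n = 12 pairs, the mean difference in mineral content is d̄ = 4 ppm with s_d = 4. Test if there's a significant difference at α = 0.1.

t = d̄/(s_d/√n) = 4/(4/√12) = 3.464. df = 11, critical t = ±1.796. Reject H₀.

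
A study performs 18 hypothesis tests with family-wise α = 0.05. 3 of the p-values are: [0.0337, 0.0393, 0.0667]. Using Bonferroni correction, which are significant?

Bonferroni α = 0.05/18 = 0.00278. None of the given p-values are significant.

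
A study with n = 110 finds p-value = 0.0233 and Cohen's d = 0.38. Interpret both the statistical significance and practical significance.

Statistically significant (p = 0.0233 < 0.05). Cohen's d = 0.38 indicates a small effect size. Both statistical and practical significance should be considered.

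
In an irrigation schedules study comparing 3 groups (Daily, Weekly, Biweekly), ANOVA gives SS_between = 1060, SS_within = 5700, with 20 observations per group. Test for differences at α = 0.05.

df_between = 2, df_within = 57. F = MS_between/MS_within = 530.0/100.0 = 5.3. F_crit ≈ 3.159. Reject H₀. At least one mean differs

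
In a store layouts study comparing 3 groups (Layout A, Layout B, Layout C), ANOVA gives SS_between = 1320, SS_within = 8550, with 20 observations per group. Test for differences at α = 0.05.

df_between = 2, df_within = 57. F = MS_between/MS_within = 660.0/150.0 = 4.4. F_crit ≈ 3.159. Reject H₀. At least one mean differs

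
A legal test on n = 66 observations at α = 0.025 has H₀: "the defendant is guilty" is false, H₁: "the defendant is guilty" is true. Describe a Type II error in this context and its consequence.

Type II error: failing to reject H₀ when it is false — concluding that the defendant is guilty is not supported when in fact it is. Consequence: acquitting a guilty person.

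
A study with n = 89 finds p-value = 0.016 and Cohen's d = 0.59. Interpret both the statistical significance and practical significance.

Statistically significant (p = 0.016 < 0.05). Cohen's d = 0.59 indicates a medium effect size. Both statistical and practical significance should be considered.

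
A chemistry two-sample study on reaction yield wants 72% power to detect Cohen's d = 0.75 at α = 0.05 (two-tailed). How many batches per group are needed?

z_{α/2} = 1.96, z_β = Φ⁻¹(0.72) = 0.583. For medium effect (d = 0.75): n per group = 2(z_{α/2} + z_β)²/d² = 2(1.96 + 0.583)²/0.75² = 23.0 → 23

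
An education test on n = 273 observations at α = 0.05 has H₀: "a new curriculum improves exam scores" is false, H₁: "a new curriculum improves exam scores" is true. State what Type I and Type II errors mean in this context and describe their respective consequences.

Type I (false positive): concluding that a new curriculum improves exam scores when it is not — adopting a curriculum that gives no real benefit — disruption for nothing. Type II (false negative): failing to conclude that a new curriculum improves exam scores when it is — keeping the old curriculum when the new one would have helped students. Which is costlier depends on domain priorities and is a judgement call rather than a statistical fact.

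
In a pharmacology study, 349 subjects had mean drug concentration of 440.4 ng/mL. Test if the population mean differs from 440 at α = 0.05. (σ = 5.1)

z = (x̄ - μ₀)/(σ/√n) = (440.4 - 440)/(5.1/√349) = 1.465. Critical value: ±1.96. Since |1.465| ≤ 1.96, Fail to reject H₀.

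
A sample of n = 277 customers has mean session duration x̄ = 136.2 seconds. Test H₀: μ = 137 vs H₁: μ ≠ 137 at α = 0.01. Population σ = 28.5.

z = (x̄ - μ₀)/(σ/√n) = (136.2 - 137)/(28.5/√277) = -0.467. Critical value: ±2.576. Since |-0.467| ≤ 2.576, Fail to reject H₀.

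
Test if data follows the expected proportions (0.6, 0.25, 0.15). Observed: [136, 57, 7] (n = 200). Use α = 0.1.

Expected: [120.0, 50.0, 30.0]. χ² = 20.747. df = 2, critical = 4.605. Reject H₀.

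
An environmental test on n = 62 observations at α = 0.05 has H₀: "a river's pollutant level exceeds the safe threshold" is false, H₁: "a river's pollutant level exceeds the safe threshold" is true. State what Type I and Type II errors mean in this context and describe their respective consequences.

Type I (false positive): concluding that a river's pollutant level exceeds the safe threshold when it is not — shutting down a compliant factory unnecessarily. Type II (false negative): failing to conclude that a river's pollutant level exceeds the safe threshold when it is — allowing unsafe pollution to continue. Which is costlier depends on domain priorities and is a judgement call rather than a statistical fact.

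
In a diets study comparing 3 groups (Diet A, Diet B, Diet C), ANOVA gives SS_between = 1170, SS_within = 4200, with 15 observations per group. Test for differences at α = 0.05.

df_between = 2, df_within = 42. F = MS_between/MS_within = 585.0/100.0 = 5.85. F_crit ≈ 3.22. Reject H₀. At least one mean differs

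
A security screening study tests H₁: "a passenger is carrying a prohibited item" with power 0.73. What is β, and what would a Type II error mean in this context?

β = 1 - power = 1 - 0.73 = 0.27. A Type II error is failing to reject H₀ when H₀ is false (false negative) — here, failing to conclude that a passenger is carrying a prohibited item when in fact it is true. Consequence: letting a prohibited item through — security breach.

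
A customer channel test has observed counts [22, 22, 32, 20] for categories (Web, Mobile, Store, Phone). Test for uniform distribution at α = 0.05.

Expected = 24 each. χ² = Σ(O-E)²/E = 3.667. df = 3, critical value = 7.815. Fail to reject H₀.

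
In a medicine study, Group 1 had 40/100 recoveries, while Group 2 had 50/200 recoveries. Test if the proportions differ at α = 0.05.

p̂₁ = 0.4, p̂₂ = 0.25, pooled p̂ = 0.3. z = 2.673. Critical: ±1.96. Reject H₀.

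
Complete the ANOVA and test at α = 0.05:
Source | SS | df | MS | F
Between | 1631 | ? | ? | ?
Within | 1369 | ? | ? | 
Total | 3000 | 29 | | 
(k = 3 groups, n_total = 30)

df_between = 2, df_within = 27. MS_between = 815.5, MS_within = 50.7. F = 16.084, F_crit ≈ 3.354. Reject H₀.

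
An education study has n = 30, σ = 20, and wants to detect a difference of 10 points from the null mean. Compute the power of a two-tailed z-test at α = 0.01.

SE = σ/√n = 20/√30 = 3.651. Non-centrality λ = d/SE = 10/3.651 = 2.739. Power ≈ Φ(λ - z_{α/2}) = Φ(2.739 - 2.576) = Φ(0.163) = 0.565.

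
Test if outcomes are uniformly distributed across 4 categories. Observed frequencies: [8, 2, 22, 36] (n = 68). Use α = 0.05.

Expected = 17 each. χ² = Σ(O-E)²/E = 40.706. df = 3, critical value = 7.815. Reject H₀.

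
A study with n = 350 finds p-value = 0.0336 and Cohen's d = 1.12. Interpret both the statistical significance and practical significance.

Statistically significant (p = 0.0336 < 0.05). Cohen's d = 1.12 indicates a large effect size. Both statistical and practical significance should be considered.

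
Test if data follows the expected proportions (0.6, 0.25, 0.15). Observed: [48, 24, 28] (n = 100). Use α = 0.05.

Expected: [60.0, 25.0, 15.0]. χ² = 13.707. df = 2, critical = 5.991. Reject H₀.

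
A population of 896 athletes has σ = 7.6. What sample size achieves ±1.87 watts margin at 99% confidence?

Without FPC: n₀ = (2.576×7.6/1.87)² = 109.606. With FPC: n = n₀N/(n₀+N-1) = 97.8 → n = 98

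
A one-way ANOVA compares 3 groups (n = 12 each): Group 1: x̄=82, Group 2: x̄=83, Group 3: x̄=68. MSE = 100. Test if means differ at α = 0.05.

Grand mean = 77.67. SS_between = 1688.0, MS_between = 844.0. F = 8.44, F_crit ≈ 3.285. Reject H₀.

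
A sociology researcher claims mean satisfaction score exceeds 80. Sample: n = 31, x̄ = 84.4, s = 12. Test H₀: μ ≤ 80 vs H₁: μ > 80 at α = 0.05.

t = (84.4 - 80)/(12/√31) = 2.042, df = 30. Critical t = 1.697. Reject H₀.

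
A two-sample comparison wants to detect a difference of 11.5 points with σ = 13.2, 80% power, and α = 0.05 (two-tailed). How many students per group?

n per group = 2(z_α/2 + z_β)²σ²/d² = 2×(1.96 + 0.84)²×13.2²/11.5² = 20.7 → n = 21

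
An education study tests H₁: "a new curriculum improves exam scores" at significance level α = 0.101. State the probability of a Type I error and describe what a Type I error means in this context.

P(Type I error) = α = 0.101. A Type I error is rejecting H₀ when H₀ is actually true (false positive) — here, concluding that a new curriculum improves exam scores when in fact this is not the case. Consequence: adopting a curriculum that gives no real benefit — disruption for nothing.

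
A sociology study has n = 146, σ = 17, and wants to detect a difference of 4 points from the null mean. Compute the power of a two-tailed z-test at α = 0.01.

SE = σ/√n = 17/√146 = 1.407. Non-centrality λ = d/SE = 4/1.407 = 2.843. Power ≈ Φ(λ - z_{α/2}) = Φ(2.843 - 2.576) = Φ(0.267) = 0.605.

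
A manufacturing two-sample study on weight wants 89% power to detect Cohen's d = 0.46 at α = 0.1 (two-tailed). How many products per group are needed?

z_{α/2} = 1.645, z_β = Φ⁻¹(0.89) = 1.227. For small effect (d = 0.46): n per group = 2(z_{α/2} + z_β)²/d² = 2(1.645 + 1.227)²/0.46² = 78.0 → 78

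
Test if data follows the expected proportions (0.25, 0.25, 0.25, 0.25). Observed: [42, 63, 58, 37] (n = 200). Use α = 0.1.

Expected: [50.0, 50.0, 50.0, 50.0]. χ² = 9.32. df = 3, critical = 6.251. Reject H₀.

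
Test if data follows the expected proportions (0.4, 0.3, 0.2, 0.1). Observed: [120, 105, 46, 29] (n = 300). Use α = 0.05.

Expected: [120.0, 90.0, 60.0, 30.0]. χ² = 5.8. df = 3, critical = 7.815. Fail to reject H₀.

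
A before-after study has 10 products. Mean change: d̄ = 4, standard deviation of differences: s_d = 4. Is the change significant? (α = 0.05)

t = d̄/(s_d/√n) = 4/(4/√10) = 3.162. df = 9, critical t = ±2.262. Reject H₀.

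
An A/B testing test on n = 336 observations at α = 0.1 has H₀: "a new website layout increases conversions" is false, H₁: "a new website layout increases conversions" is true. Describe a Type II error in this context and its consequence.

Type II error: failing to reject H₀ when it is false — concluding that a new website layout increases conversions is not supported when in fact it is. Consequence: discarding a layout that would have improved conversions — lost revenue.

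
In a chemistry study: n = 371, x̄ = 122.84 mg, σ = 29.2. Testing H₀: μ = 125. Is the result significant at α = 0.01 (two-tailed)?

z = (122.84 - 125)/(29.2/√371) = -1.425. Since |z| ≤ 2.576, not significant at α = 0.01.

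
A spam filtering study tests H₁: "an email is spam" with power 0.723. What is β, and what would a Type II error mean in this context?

β = 1 - power = 1 - 0.723 = 0.277. A Type II error is failing to reject H₀ when H₀ is false (false negative) — here, failing to conclude that an email is spam when in fact it is true. Consequence: a spam email lands in the inbox.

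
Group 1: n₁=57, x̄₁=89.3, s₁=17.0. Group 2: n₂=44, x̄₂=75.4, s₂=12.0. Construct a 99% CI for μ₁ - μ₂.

Difference = 13.9. SE = √(17.0²/57 + 12.0²/44) = 2.888. CI = (6.46, 21.34)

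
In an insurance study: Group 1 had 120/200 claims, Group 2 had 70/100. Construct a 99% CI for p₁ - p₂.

p̂₁ = 0.6, p̂₂ = 0.7. Difference = -0.1. CI = (-0.248, 0.048)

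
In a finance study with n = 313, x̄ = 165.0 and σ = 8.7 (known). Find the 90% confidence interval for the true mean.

CI = x̄ ± z*(σ/√n) = 165.0 ± 1.645(8.7/√313) = 165.0 ± 0.81 = (164.19, 165.81)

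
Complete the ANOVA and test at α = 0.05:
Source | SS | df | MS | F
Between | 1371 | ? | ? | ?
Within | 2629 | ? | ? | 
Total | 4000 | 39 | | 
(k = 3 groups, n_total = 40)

df_between = 2, df_within = 37. MS_between = 685.5, MS_within = 71.05. F = 9.648, F_crit ≈ 3.252. Reject H₀.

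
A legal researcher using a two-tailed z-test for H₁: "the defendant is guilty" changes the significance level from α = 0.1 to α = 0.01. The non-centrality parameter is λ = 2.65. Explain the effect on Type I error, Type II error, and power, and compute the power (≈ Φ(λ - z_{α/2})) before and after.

Decreasing α from 0.1 to 0.01:
• Type I error rate decreases (α is the Type I rate by definition).
• Critical value moves from z_{α/2} = 1.645 to 2.576, so power = Φ(λ - z_{α/2}) goes from Φ(2.65 - 1.645) = 0.843 to Φ(2.65 - 2.576) = 0.529.
• Type II error rate β = 1 - power therefore increases (0.157 → 0.471).
Appropriate when false positives are costly — here, convicting an innocent person.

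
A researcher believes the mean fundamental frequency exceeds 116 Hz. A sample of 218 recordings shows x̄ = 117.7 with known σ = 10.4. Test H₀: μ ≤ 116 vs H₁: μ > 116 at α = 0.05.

z = 2.413. Critical value: 1.645. Reject H₀.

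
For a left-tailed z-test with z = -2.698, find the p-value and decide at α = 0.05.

p = P(Z < -2.698) = Φ(-2.698) ≈ 0.0035. Since p < 0.05, reject H₀ (significant) at α = 0.05.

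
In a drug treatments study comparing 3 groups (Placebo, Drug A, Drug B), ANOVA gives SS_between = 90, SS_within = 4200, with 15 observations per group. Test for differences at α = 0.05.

df_between = 2, df_within = 42. F = MS_between/MS_within = 45.0/100.0 = 0.45. F_crit ≈ 3.22. Fail to reject H₀.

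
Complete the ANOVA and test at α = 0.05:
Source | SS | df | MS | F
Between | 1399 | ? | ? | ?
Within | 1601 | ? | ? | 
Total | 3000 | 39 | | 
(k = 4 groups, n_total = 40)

df_between = 3, df_within = 36. MS_between = 466.33, MS_within = 44.47. F = 10.486, F_crit ≈ 2.866. Reject H₀.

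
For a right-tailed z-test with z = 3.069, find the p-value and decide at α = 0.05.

p = P(Z > 3.069) = 1 - Φ(3.069) ≈ 0.0011. Since p < 0.05, reject H₀ (significant) at α = 0.05.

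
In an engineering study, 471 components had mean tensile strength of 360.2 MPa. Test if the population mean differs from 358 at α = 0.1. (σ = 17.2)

z = (x̄ - μ₀)/(σ/√n) = (360.2 - 358)/(17.2/√471) = 2.776. Critical value: ±1.645. Since |2.776| > 1.645, Reject H₀.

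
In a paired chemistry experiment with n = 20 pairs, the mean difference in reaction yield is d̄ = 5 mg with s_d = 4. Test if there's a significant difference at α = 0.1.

t = d̄/(s_d/√n) = 5/(4/√20) = 5.59. df = 19, critical t = ±1.729. Reject H₀.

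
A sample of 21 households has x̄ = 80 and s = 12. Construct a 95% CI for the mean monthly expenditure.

CI = x̄ ± t*(s/√n) = 80 ± 2.086(12/√21) = (74.54, 85.46)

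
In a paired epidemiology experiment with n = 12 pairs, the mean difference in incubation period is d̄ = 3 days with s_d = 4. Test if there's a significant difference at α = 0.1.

t = d̄/(s_d/√n) = 3/(4/√12) = 2.598. df = 11, critical t = ±1.796. Reject H₀.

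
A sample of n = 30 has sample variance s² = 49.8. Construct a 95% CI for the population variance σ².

df = 29. χ²_{0.025} = 45.722, χ²_{0.975} = 16.047. CI for σ² = ((n-1)s²/χ²_{α/2}, (n-1)s²/χ²_{1-α/2}) = (29·49.8/45.722, 29·49.8/16.047) = (31.59, 90.0)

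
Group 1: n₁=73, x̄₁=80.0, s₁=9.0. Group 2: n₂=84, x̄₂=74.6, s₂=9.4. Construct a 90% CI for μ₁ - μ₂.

Difference = 5.4. SE = √(9.0²/73 + 9.4²/84) = 1.47. CI = (2.98, 7.82)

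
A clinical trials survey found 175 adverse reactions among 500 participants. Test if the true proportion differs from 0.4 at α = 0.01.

p̂ = 0.35, p₀ = 0.4. z = (p̂ - p₀)/√(p₀(1-p₀)/n) = -2.282. Critical: ±2.576. Fail to reject H₀.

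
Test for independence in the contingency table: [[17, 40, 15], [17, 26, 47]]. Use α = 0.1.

χ² = 17.704. df = 2, critical = 4.605. Reject H₀. Variables are dependent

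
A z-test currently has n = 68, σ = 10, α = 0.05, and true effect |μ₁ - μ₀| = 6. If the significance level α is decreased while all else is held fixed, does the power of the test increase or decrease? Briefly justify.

Power decreases: a smaller α raises the critical value, so less of the H₁ sampling distribution falls in the rejection region.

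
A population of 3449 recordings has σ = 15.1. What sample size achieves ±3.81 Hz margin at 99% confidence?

Without FPC: n₀ = (2.576×15.1/3.81)² = 104.231. With FPC: n = n₀N/(n₀+N-1) = 101.2 → n = 102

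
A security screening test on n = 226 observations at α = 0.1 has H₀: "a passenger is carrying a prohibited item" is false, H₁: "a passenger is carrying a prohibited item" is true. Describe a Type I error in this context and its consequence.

Type I error: rejecting H₀ when it is true — concluding that a passenger is carrying a prohibited item when in fact it is not. Consequence: detaining an innocent passenger — delay and inconvenience.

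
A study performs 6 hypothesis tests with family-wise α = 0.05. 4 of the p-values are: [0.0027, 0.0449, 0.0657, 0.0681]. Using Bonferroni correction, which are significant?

Bonferroni α = 0.05/6 = 0.00833. Significant p-values: [0.0027]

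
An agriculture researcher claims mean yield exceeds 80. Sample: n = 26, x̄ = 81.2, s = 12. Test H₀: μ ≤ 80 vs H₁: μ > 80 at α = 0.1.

t = (81.2 - 80)/(12/√26) = 0.51, df = 25. Critical t = 1.316. Fail to reject H₀.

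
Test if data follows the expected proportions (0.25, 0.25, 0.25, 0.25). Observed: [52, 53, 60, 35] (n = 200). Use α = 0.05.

Expected: [50.0, 50.0, 50.0, 50.0]. χ² = 6.76. df = 3, critical = 7.815. Fail to reject H₀.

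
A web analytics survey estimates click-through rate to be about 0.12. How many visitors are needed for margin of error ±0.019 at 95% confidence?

n = z²p(1-p)/E² = 1.96²×0.12×0.88/0.019² = 1123.7 → n = 1124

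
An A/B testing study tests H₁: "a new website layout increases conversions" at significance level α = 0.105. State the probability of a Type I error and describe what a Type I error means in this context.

P(Type I error) = α = 0.105. A Type I error is rejecting H₀ when H₀ is actually true (false positive) — here, concluding that a new website layout increases conversions when in fact this is not the case. Consequence: rolling out a layout that doesn't actually help — wasted engineering effort.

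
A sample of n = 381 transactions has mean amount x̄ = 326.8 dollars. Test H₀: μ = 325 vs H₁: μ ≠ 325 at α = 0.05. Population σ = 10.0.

z = (x̄ - μ₀)/(σ/√n) = (326.8 - 325)/(10.0/√381) = 3.513. Critical value: ±1.96. Since |3.513| > 1.96, Reject H₀.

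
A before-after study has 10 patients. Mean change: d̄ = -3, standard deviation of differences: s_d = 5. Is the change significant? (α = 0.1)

t = d̄/(s_d/√n) = -3/(5/√10) = -1.897. df = 9, critical t = ±1.833. Reject H₀.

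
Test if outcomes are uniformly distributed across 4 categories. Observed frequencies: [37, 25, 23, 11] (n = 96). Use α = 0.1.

Expected = 24 each. χ² = Σ(O-E)²/E = 14.167. df = 3, critical value = 6.251. Reject H₀.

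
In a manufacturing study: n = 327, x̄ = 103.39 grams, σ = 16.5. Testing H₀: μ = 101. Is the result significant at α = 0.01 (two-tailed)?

z = (103.39 - 101)/(16.5/√327) = 2.619. Since |z| > 2.576, significant at α = 0.01.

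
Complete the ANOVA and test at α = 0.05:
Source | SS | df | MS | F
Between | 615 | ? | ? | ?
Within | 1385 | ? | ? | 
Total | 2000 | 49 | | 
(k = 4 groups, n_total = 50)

df_between = 3, df_within = 46. MS_between = 205.0, MS_within = 30.11. F = 6.809, F_crit ≈ 2.807. Reject H₀.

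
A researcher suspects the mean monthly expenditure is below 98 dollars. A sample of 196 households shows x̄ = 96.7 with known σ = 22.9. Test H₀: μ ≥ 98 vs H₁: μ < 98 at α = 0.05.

z = -0.795. Critical value: -1.645. Fail to reject H₀.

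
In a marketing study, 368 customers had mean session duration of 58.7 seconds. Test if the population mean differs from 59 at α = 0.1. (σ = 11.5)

z = (x̄ - μ₀)/(σ/√n) = (58.7 - 59)/(11.5/√368) = -0.5. Critical value: ±1.645. Since |-0.5| ≤ 1.645, Fail to reject H₀.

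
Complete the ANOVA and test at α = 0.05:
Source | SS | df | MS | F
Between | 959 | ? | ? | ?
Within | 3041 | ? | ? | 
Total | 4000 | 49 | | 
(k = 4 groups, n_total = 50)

df_between = 3, df_within = 46. MS_between = 319.67, MS_within = 66.11. F = 4.835, F_crit ≈ 2.807. Reject H₀.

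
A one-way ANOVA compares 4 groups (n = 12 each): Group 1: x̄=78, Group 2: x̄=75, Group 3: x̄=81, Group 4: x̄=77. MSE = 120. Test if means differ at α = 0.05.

Grand mean = 77.75. SS_between = 225.0, MS_between = 75.0. F = 0.625, F_crit ≈ 2.816. Fail to reject H₀.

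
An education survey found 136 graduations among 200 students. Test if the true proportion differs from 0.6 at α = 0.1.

p̂ = 0.68, p₀ = 0.6. z = (p̂ - p₀)/√(p₀(1-p₀)/n) = 2.309. Critical: ±1.645. Reject H₀.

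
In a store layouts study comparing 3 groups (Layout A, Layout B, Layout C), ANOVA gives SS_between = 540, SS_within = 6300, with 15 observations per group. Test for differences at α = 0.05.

df_between = 2, df_within = 42. F = MS_between/MS_within = 270.0/150.0 = 1.8. F_crit ≈ 3.22. Fail to reject H₀.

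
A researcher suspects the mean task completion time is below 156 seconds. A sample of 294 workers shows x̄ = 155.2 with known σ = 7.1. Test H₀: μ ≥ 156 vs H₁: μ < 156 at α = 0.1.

z = -1.932. Critical value: -1.28. Reject H₀.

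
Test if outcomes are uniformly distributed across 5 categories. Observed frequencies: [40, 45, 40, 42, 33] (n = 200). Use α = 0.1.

Expected = 40 each. χ² = Σ(O-E)²/E = 1.95. df = 4, critical value = 7.779. Fail to reject H₀.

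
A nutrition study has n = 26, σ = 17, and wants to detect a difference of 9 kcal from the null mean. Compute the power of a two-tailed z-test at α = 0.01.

SE = σ/√n = 17/√26 = 3.334. Non-centrality λ = d/SE = 9/3.334 = 2.699. Power ≈ Φ(λ - z_{α/2}) = Φ(2.699 - 2.576) = Φ(0.123) = 0.549.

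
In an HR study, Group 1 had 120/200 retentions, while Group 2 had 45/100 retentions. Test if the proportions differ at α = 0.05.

p̂₁ = 0.6, p̂₂ = 0.45, pooled p̂ = 0.55. z = 2.462. Critical: ±1.96. Reject H₀.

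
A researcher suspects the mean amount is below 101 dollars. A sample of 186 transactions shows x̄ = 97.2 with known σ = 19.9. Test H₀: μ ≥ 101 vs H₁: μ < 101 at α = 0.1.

z = -2.604. Critical value: -1.28. Reject H₀.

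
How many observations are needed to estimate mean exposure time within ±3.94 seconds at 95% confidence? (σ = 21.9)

n = (z*σ/E)² = (1.96×21.9/3.94)² = 118.7 → n = 119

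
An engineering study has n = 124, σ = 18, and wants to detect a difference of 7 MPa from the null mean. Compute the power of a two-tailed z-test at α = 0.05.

SE = σ/√n = 18/√124 = 1.616. Non-centrality λ = d/SE = 7/1.616 = 4.33. Power ≈ Φ(λ - z_{α/2}) = Φ(4.33 - 1.96) = Φ(2.37) = 0.991.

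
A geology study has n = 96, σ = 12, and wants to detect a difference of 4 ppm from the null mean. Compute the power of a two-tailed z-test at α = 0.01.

SE = σ/√n = 12/√96 = 1.225. Non-centrality λ = d/SE = 4/1.225 = 3.266. Power ≈ Φ(λ - z_{α/2}) = Φ(3.266 - 2.576) = Φ(0.69) = 0.755.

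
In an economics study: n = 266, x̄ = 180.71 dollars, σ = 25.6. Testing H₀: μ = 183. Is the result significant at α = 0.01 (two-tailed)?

z = (180.71 - 183)/(25.6/√266) = -1.459. Since |z| ≤ 2.576, not significant at α = 0.01.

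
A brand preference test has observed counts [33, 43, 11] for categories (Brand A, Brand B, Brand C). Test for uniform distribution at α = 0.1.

Expected = 29 each. χ² = Σ(O-E)²/E = 18.483. df = 2, critical value = 4.605. Reject H₀.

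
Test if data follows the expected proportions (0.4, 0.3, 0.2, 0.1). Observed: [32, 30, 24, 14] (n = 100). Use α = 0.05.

Expected: [40.0, 30.0, 20.0, 10.0]. χ² = 4.0. df = 3, critical = 7.815. Fail to reject H₀.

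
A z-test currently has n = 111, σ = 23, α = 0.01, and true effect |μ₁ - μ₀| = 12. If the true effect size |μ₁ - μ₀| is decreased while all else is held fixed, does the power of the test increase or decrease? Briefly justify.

Power decreases: a smaller true effect decreases the non-centrality λ = |μ₁ - μ₀|/(σ/√n).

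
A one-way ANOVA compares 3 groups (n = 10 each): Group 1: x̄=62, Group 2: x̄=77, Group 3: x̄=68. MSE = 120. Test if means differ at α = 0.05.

Grand mean = 69.0. SS_between = 1140.0, MS_between = 570.0. F = 4.75, F_crit ≈ 3.354. Reject H₀.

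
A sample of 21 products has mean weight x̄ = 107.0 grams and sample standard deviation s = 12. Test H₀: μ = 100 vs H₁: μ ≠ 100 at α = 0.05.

t = (x̄ - μ₀)/(s/√n) = (107.0 - 100)/(12/√21) = 2.673. df = 20, critical t = ±2.086. Reject H₀.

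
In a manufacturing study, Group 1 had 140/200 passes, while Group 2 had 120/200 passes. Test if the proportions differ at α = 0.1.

p̂₁ = 0.7, p̂₂ = 0.6, pooled p̂ = 0.65. z = 2.097. Critical: ±1.645. Reject H₀.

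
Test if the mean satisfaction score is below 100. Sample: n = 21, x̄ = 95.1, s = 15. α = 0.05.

t = (95.1 - 100)/(15/√21) = -1.497, df = 20. Critical t = -1.725. Fail to reject H₀.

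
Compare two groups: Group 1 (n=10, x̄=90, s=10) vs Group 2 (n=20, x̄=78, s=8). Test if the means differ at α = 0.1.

Pooled sp = 8.69. t = 3.564, df = 28. Critical t = ±1.701. Reject H₀.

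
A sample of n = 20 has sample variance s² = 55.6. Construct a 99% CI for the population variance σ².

df = 19. χ²_{0.005} = 38.582, χ²_{0.995} = 6.844. CI for σ² = ((n-1)s²/χ²_{α/2}, (n-1)s²/χ²_{1-α/2}) = (19·55.6/38.582, 19·55.6/6.844) = (27.38, 154.35)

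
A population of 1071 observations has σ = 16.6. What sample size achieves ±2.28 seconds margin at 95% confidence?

Without FPC: n₀ = (1.96×16.6/2.28)² = 203.638. With FPC: n = n₀N/(n₀+N-1) = 171.2 → n = 172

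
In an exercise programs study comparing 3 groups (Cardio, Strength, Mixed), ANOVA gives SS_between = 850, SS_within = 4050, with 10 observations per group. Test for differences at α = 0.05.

df_between = 2, df_within = 27. F = MS_between/MS_within = 425.0/150.0 = 2.833. F_crit ≈ 3.354. Fail to reject H₀.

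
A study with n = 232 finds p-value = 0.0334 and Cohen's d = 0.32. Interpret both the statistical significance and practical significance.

Statistically significant (p = 0.0334 < 0.05). Cohen's d = 0.32 indicates a small effect size. Both statistical and practical significance should be considered.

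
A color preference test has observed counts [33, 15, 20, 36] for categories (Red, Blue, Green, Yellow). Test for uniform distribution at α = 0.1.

Expected = 26 each. χ² = Σ(O-E)²/E = 11.769. df = 3, critical value = 6.251. Reject H₀.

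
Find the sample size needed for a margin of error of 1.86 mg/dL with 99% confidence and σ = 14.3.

n = (z*σ/E)² = (2.576×14.3/1.86)² = 392.2 → n = 393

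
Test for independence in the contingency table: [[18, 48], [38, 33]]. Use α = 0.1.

χ² = 9.751. df = 1, critical = 2.706. Reject H₀. Variables are dependent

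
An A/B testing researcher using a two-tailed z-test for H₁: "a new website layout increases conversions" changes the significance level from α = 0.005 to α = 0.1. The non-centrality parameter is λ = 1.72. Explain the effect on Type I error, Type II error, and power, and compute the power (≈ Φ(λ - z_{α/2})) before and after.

Increasing α from 0.005 to 0.1:
• Type I error rate increases (α is the Type I rate by definition).
• Critical value moves from z_{α/2} = 2.807 to 1.645, so power = Φ(λ - z_{α/2}) goes from Φ(1.72 - 2.807) = 0.139 to Φ(1.72 - 1.645) = 0.53.
• Type II error rate β = 1 - power therefore decreases (0.861 → 0.47).
Appropriate when false negatives are costly — here, discarding a layout that would have improved conversions — lost revenue.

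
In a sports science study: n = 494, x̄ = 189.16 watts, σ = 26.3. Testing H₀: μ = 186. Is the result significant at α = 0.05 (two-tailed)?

z = (189.16 - 186)/(26.3/√494) = 2.671. Since |z| > 1.96, significant at α = 0.05.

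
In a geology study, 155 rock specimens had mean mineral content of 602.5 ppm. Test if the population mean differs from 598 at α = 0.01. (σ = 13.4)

z = (x̄ - μ₀)/(σ/√n) = (602.5 - 598)/(13.4/√155) = 4.181. Critical value: ±2.576. Since |4.181| > 2.576, Reject H₀.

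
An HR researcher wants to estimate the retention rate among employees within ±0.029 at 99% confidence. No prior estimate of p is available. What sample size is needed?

Conservative approach: use p = 0.5 (maximizes p(1-p) = 0.25). n = z²(0.25)/E² = 2.576²×0.25/0.029² = 1972.6 → n = 1973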